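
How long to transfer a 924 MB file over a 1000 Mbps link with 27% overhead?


Effective throughput = 1000 * (1 - 27/100) = 730 Mbps
File size in Mb = 924 * 8 = 7392 Mb
Time = 7392 / 730
Time = 10.126 seconds


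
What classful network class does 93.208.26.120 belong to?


First octet: 93
Binary: 01011101
0xxxxxxx -> Class A (1-126)
Class A, default mask 255.0.0.0 (/8)


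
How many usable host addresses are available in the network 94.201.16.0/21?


Host bits = 32 - 21 = 11
Total addresses = 2^11 = 2048
Usable = total - 2 (network and broadcast)
Usable hosts: 2046


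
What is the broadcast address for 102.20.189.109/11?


Network: 102.0.0.0/11
Host bits = 21
Set all host bits to 1:
Broadcast: 102.31.255.255


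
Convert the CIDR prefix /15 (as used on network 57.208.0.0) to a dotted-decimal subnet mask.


/15 means 15 network bits, 17 host bits
Binary: 11111111111111100000000000000000
Mask: 255.254.0.0


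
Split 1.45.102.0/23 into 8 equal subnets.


New prefix = 23 + 3 = 26
Each subnet has 64 addresses
  1.45.102.0/26
  1.45.102.64/26
  1.45.102.128/26
  1.45.102.192/26
  1.45.103.0/26
  1.45.103.64/26
  1.45.103.128/26
  1.45.103.192/26
Subnets: 1.45.102.0/26, 1.45.102.64/26, 1.45.102.128/26, 1.45.102.192/26, 1.45.103.0/26, 1.45.103.64/26, 1.45.103.128/26, 1.45.103.192/26


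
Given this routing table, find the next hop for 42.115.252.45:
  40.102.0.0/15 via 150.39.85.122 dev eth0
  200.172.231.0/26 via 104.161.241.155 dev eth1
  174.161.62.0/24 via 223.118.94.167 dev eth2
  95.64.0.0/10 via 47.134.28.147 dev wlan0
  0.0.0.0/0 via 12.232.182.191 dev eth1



Longest prefix match for 42.115.252.45:
  /15 40.102.0.0: no
  /26 200.172.231.0: no
  /24 174.161.62.0: no
  /10 95.64.0.0: no
  /0 0.0.0.0: MATCH
Selected: next-hop 12.232.182.191 via eth1 (matched /0)


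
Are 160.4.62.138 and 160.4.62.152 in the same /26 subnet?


Mask: 255.255.255.192
160.4.62.138 AND mask = 160.4.62.128
160.4.62.152 AND mask = 160.4.62.128
Yes, same subnet (160.4.62.128)


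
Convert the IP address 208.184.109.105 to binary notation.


208 = 11010000
184 = 10111000
109 = 01101101
105 = 01101001
Binary: 11010000.10111000.01101101.01101001


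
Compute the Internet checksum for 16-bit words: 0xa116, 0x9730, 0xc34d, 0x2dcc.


Sum all words (with carry folding):
+ 0xa116 = 0xa116
+ 0x9730 = 0x3847
+ 0xc34d = 0xfb94
+ 0x2dcc = 0x2961
One's complement: ~0x2961
Checksum = 0xd69e


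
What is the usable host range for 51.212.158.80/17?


Network: 51.212.128.0
Broadcast: 51.212.255.255
First usable = network + 1
Last usable = broadcast - 1
Range: 51.212.128.1 to 51.212.255.254


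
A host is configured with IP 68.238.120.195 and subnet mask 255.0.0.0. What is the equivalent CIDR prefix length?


Binary: 11111111.00000000.00000000.00000000
Count leading 1s
Prefix: /8


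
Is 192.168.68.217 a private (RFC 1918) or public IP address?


RFC 1918 private ranges:
  10.0.0.0/8 (10.0.0.0 - 10.255.255.255)
  172.16.0.0/12 (172.16.0.0 - 172.31.255.255)
  192.168.0.0/16 (192.168.0.0 - 192.168.255.255)
Private (in 192.168.0.0/16)


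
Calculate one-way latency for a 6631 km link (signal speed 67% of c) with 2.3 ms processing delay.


Speed = 0.67 * 3e5 km/s = 201000 km/s
Propagation delay = 6631 / 201000 = 0.033 s = 32.99 ms
Processing delay = 2.3 ms
Total one-way latency = 35.29 ms


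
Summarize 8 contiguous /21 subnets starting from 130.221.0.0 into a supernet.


Original prefix: /21
Number of subnets: 8 = 2^3
New prefix = 21 - 3 = 18
Supernet: 130.221.0.0/18


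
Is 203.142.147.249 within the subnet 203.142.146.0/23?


Subnet network: 203.142.146.0
Test IP AND mask: 203.142.146.0
Yes, 203.142.147.249 is in 203.142.146.0/23


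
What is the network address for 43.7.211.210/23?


IP:   00101011.00000111.11010011.11010010
Mask: 11111111.11111111.11111110.00000000
AND operation:
Net:  00101011.00000111.11010010.00000000
Network: 43.7.210.0/23


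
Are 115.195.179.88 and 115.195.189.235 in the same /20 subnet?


Mask: 255.255.240.0
115.195.179.88 AND mask = 115.195.176.0
115.195.189.235 AND mask = 115.195.176.0
Yes, same subnet (115.195.176.0)


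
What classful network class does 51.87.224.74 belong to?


First octet: 51
Binary: 00110011
0xxxxxxx -> Class A (1-126)
Class A, default mask 255.0.0.0 (/8)


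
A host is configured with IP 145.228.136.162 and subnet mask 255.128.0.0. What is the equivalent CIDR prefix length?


Binary: 11111111.10000000.00000000.00000000
Count leading 1s
Prefix: /9


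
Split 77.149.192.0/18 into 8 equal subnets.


New prefix = 18 + 3 = 21
Each subnet has 2048 addresses
  77.149.192.0/21
  77.149.200.0/21
  77.149.208.0/21
  77.149.216.0/21
  77.149.224.0/21
  77.149.232.0/21
  77.149.240.0/21
  77.149.248.0/21
Subnets: 77.149.192.0/21, 77.149.200.0/21, 77.149.208.0/21, 77.149.216.0/21, 77.149.224.0/21, 77.149.232.0/21, 77.149.240.0/21, 77.149.248.0/21


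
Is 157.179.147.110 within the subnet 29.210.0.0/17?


Subnet network: 29.210.0.0
Test IP AND mask: 157.179.128.0
No, 157.179.147.110 is not in 29.210.0.0/17


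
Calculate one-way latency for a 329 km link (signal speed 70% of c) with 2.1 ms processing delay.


Speed = 0.7 * 3e5 km/s = 210000 km/s
Propagation delay = 329 / 210000 = 0.0016 s = 1.5667 ms
Processing delay = 2.1 ms
Total one-way latency = 3.6667 ms


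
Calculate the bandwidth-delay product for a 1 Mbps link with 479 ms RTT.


BDP = bandwidth * RTT
= 1 Mbps * 479 ms
= 1 * 1e6 * 479 / 1000 bits
= 479000 bits
= 59875 bytes
= 58.4717 KB
BDP = 479000 bits (59875 bytes)


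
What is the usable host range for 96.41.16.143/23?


Network: 96.41.16.0
Broadcast: 96.41.17.255
First usable = network + 1
Last usable = broadcast - 1
Range: 96.41.16.1 to 96.41.17.254


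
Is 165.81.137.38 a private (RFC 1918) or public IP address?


RFC 1918 private ranges:
  10.0.0.0/8 (10.0.0.0 - 10.255.255.255)
  172.16.0.0/12 (172.16.0.0 - 172.31.255.255)
  192.168.0.0/16 (192.168.0.0 - 192.168.255.255)
Public (not in any RFC 1918 range)


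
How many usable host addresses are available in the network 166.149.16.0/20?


Host bits = 32 - 20 = 12
Total addresses = 2^12 = 4096
Usable = total - 2 (network and broadcast)
Usable hosts: 4094


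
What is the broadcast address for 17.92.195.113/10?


Network: 17.64.0.0/10
Host bits = 22
Set all host bits to 1:
Broadcast: 17.127.255.255


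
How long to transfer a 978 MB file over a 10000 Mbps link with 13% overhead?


Effective throughput = 10000 * (1 - 13/100) = 8700 Mbps
File size in Mb = 978 * 8 = 7824 Mb
Time = 7824 / 8700
Time = 0.8993 seconds


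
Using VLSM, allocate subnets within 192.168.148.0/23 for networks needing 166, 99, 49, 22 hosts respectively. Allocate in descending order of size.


166 hosts -> /24 (254 usable): 192.168.148.0/24
99 hosts -> /25 (126 usable): 192.168.149.0/25
49 hosts -> /26 (62 usable): 192.168.149.128/26
22 hosts -> /27 (30 usable): 192.168.149.192/27
Allocation: 192.168.148.0/24 (166 hosts, 254 usable); 192.168.149.0/25 (99 hosts, 126 usable); 192.168.149.128/26 (49 hosts, 62 usable); 192.168.149.192/27 (22 hosts, 30 usable)


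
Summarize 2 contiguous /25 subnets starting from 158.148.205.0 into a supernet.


Original prefix: /25
Number of subnets: 2 = 2^1
New prefix = 25 - 1 = 24
Supernet: 158.148.205.0/24


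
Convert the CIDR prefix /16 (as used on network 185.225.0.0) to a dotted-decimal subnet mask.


/16 means 16 network bits, 16 host bits
Binary: 11111111111111110000000000000000
Mask: 255.255.0.0


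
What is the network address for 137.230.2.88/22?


IP:   10001001.11100110.00000010.01011000
Mask: 11111111.11111111.11111100.00000000
AND operation:
Net:  10001001.11100110.00000000.00000000
Network: 137.230.0.0/22


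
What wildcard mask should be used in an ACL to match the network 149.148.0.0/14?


Subnet mask: 255.252.0.0
Wildcard = 255.255.255.255 - subnet mask
255 - 255 = 0
255 - 252 = 3
255 - 0 = 255
255 - 0 = 255
Wildcard: 0.3.255.255


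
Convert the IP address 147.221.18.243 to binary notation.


147 = 10010011
221 = 11011101
18 = 00010010
243 = 11110011
Binary: 10010011.11011101.00010010.11110011


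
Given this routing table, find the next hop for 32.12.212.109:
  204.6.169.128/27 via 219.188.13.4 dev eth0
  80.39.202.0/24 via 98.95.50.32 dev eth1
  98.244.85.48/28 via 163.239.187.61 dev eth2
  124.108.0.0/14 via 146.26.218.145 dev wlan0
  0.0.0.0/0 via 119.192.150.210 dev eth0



Longest prefix match for 32.12.212.109:
  /27 204.6.169.128: no
  /24 80.39.202.0: no
  /28 98.244.85.48: no
  /14 124.108.0.0: no
  /0 0.0.0.0: MATCH
Selected: next-hop 119.192.150.210 via eth0 (matched /0)


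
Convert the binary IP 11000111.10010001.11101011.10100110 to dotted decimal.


11000111 = 199
10010001 = 145
11101011 = 235
10100110 = 166
IP: 199.145.235.166


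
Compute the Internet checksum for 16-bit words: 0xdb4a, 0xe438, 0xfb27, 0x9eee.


Sum all words (with carry folding):
+ 0xdb4a = 0xdb4a
+ 0xe438 = 0xbf83
+ 0xfb27 = 0xbaab
+ 0x9eee = 0x599a
One's complement: ~0x599a
Checksum = 0xa665


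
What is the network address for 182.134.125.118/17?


IP:   10110110.10000110.01111101.01110110
Mask: 11111111.11111111.10000000.00000000
AND operation:
Net:  10110110.10000110.00000000.00000000
Network: 182.134.0.0/17


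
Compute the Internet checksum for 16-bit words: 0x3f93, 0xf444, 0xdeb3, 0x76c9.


Sum all words (with carry folding):
+ 0x3f93 = 0x3f93
+ 0xf444 = 0x33d8
+ 0xdeb3 = 0x128c
+ 0x76c9 = 0x8955
One's complement: ~0x8955
Checksum = 0x76aa


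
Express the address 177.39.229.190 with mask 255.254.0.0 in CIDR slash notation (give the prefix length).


Binary: 11111111.11111110.00000000.00000000
Count leading 1s
Prefix: /15


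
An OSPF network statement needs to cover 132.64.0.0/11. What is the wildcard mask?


Subnet mask: 255.224.0.0
Wildcard = 255.255.255.255 - subnet mask
255 - 255 = 0
255 - 224 = 31
255 - 0 = 255
255 - 0 = 255
Wildcard: 0.31.255.255


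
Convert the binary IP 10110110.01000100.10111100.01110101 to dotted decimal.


10110110 = 182
01000100 = 68
10111100 = 188
01110101 = 117
IP: 182.68.188.117


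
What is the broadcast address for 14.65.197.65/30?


Network: 14.65.197.64/30
Host bits = 2
Set all host bits to 1:
Broadcast: 14.65.197.67


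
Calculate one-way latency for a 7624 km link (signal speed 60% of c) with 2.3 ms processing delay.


Speed = 0.6 * 3e5 km/s = 180000 km/s
Propagation delay = 7624 / 180000 = 0.0424 s = 42.3556 ms
Processing delay = 2.3 ms
Total one-way latency = 44.6556 ms


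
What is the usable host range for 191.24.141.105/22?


Network: 191.24.140.0
Broadcast: 191.24.143.255
First usable = network + 1
Last usable = broadcast - 1
Range: 191.24.140.1 to 191.24.143.254


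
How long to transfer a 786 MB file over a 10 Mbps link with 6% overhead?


Effective throughput = 10 * (1 - 6/100) = 9.4 Mbps
File size in Mb = 786 * 8 = 6288 Mb
Time = 6288 / 9.4
Time = 668.9362 seconds


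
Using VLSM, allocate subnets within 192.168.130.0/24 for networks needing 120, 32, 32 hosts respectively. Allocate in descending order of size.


120 hosts -> /25 (126 usable): 192.168.130.0/25
32 hosts -> /26 (62 usable): 192.168.130.128/26
32 hosts -> /26 (62 usable): 192.168.130.192/26
Allocation: 192.168.130.0/25 (120 hosts, 126 usable); 192.168.130.128/26 (32 hosts, 62 usable); 192.168.130.192/26 (32 hosts, 62 usable)


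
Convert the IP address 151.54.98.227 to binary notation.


151 = 10010111
54 = 00110110
98 = 01100010
227 = 11100011
Binary: 10010111.00110110.01100010.11100011


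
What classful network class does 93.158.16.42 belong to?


First octet: 93
Binary: 01011101
0xxxxxxx -> Class A (1-126)
Class A, default mask 255.0.0.0 (/8)


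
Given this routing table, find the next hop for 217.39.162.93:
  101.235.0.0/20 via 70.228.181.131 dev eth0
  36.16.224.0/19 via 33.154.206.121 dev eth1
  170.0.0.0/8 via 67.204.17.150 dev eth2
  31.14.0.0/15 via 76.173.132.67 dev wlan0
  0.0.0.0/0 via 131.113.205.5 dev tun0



Longest prefix match for 217.39.162.93:
  /20 101.235.0.0: no
  /19 36.16.224.0: no
  /8 170.0.0.0: no
  /15 31.14.0.0: no
  /0 0.0.0.0: MATCH
Selected: next-hop 131.113.205.5 via tun0 (matched /0)


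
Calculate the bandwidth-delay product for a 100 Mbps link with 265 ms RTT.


BDP = bandwidth * RTT
= 100 Mbps * 265 ms
= 100 * 1e6 * 265 / 1000 bits
= 26500000 bits
= 3312500 bytes
= 3234.8633 KB
BDP = 26500000 bits (3312500 bytes)


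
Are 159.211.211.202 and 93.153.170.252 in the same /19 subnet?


Mask: 255.255.224.0
159.211.211.202 AND mask = 159.211.192.0
93.153.170.252 AND mask = 93.153.160.0
No, different subnets (159.211.192.0 vs 93.153.160.0)


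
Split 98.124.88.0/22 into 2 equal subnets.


New prefix = 22 + 1 = 23
Each subnet has 512 addresses
  98.124.88.0/23
  98.124.90.0/23
Subnets: 98.124.88.0/23, 98.124.90.0/23


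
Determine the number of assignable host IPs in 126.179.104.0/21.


Host bits = 32 - 21 = 11
Total addresses = 2^11 = 2048
Usable = total - 2 (network and broadcast)
Usable hosts: 2046


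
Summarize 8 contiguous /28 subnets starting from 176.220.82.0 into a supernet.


Original prefix: /28
Number of subnets: 8 = 2^3
New prefix = 28 - 3 = 25
Supernet: 176.220.82.0/25


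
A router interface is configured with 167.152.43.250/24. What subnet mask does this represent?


/24 means 24 network bits, 8 host bits
Binary: 11111111111111111111111100000000
Mask: 255.255.255.0


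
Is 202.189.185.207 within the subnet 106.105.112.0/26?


Subnet network: 106.105.112.0
Test IP AND mask: 202.189.185.192
No, 202.189.185.207 is not in 106.105.112.0/26


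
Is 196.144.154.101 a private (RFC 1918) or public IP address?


RFC 1918 private ranges:
  10.0.0.0/8 (10.0.0.0 - 10.255.255.255)
  172.16.0.0/12 (172.16.0.0 - 172.31.255.255)
  192.168.0.0/16 (192.168.0.0 - 192.168.255.255)
Public (not in any RFC 1918 range)


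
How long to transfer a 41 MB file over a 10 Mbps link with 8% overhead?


Effective throughput = 10 * (1 - 8/100) = 9.2 Mbps
File size in Mb = 41 * 8 = 328 Mb
Time = 328 / 9.2
Time = 35.6522 seconds


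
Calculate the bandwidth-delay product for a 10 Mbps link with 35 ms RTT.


BDP = bandwidth * RTT
= 10 Mbps * 35 ms
= 10 * 1e6 * 35 / 1000 bits
= 350000 bits
= 43750 bytes
= 42.7246 KB
BDP = 350000 bits (43750 bytes)


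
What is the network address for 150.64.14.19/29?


IP:   10010110.01000000.00001110.00010011
Mask: 11111111.11111111.11111111.11111000
AND operation:
Net:  10010110.01000000.00001110.00010000
Network: 150.64.14.16/29


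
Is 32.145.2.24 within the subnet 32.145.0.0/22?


Subnet network: 32.145.0.0
Test IP AND mask: 32.145.0.0
Yes, 32.145.2.24 is in 32.145.0.0/22


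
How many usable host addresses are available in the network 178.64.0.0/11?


Host bits = 32 - 11 = 21
Total addresses = 2^21 = 2097152
Usable = total - 2 (network and broadcast)
Usable hosts: 2097150


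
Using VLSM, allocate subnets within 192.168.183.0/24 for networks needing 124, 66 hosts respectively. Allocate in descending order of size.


124 hosts -> /25 (126 usable): 192.168.183.0/25
66 hosts -> /25 (126 usable): 192.168.183.128/25
Allocation: 192.168.183.0/25 (124 hosts, 126 usable); 192.168.183.128/25 (66 hosts, 126 usable)


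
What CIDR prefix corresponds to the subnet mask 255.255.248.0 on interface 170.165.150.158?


Binary: 11111111.11111111.11111000.00000000
Count leading 1s
Prefix: /21


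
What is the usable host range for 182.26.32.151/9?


Network: 182.0.0.0
Broadcast: 182.127.255.255
First usable = network + 1
Last usable = broadcast - 1
Range: 182.0.0.1 to 182.127.255.254


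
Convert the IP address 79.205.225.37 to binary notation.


79 = 01001111
205 = 11001101
225 = 11100001
37 = 00100101
Binary: 01001111.11001101.11100001.00100101


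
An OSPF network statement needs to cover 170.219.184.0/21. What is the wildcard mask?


Subnet mask: 255.255.248.0
Wildcard = 255.255.255.255 - subnet mask
255 - 255 = 0
255 - 255 = 0
255 - 248 = 7
255 - 0 = 255
Wildcard: 0.0.7.255


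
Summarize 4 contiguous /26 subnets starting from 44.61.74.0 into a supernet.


Original prefix: /26
Number of subnets: 4 = 2^2
New prefix = 26 - 2 = 24
Supernet: 44.61.74.0/24


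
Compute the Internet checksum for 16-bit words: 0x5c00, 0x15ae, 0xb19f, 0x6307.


Sum all words (with carry folding):
+ 0x5c00 = 0x5c00
+ 0x15ae = 0x71ae
+ 0xb19f = 0x234e
+ 0x6307 = 0x8655
One's complement: ~0x8655
Checksum = 0x79aa


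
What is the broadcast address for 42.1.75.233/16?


Network: 42.1.0.0/16
Host bits = 16
Set all host bits to 1:
Broadcast: 42.1.255.255


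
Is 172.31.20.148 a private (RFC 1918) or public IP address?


RFC 1918 private ranges:
  10.0.0.0/8 (10.0.0.0 - 10.255.255.255)
  172.16.0.0/12 (172.16.0.0 - 172.31.255.255)
  192.168.0.0/16 (192.168.0.0 - 192.168.255.255)
Private (in 172.16.0.0/12)


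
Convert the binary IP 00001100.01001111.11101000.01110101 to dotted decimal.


00001100 = 12
01001111 = 79
11101000 = 232
01110101 = 117
IP: 12.79.232.117


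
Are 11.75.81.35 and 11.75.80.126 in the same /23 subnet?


Mask: 255.255.254.0
11.75.81.35 AND mask = 11.75.80.0
11.75.80.126 AND mask = 11.75.80.0
Yes, same subnet (11.75.80.0)


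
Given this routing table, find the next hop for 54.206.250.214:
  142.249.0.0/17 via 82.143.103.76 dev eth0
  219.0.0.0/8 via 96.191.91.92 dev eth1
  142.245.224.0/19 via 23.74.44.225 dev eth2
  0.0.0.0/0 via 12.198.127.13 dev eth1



Longest prefix match for 54.206.250.214:
  /17 142.249.0.0: no
  /8 219.0.0.0: no
  /19 142.245.224.0: no
  /0 0.0.0.0: MATCH
Selected: next-hop 12.198.127.13 via eth1 (matched /0)


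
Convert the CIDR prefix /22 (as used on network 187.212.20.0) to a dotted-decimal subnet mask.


/22 means 22 network bits, 10 host bits
Binary: 11111111111111111111110000000000
Mask: 255.255.252.0


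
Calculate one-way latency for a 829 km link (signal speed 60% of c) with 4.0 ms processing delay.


Speed = 0.6 * 3e5 km/s = 180000 km/s
Propagation delay = 829 / 180000 = 0.0046 s = 4.6056 ms
Processing delay = 4.0 ms
Total one-way latency = 8.6056 ms


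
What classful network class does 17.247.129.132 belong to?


First octet: 17
Binary: 00010001
0xxxxxxx -> Class A (1-126)
Class A, default mask 255.0.0.0 (/8)


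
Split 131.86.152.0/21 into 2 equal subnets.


New prefix = 21 + 1 = 22
Each subnet has 1024 addresses
  131.86.152.0/22
  131.86.156.0/22
Subnets: 131.86.152.0/22, 131.86.156.0/22


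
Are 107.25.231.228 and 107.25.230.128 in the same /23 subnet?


Mask: 255.255.254.0
107.25.231.228 AND mask = 107.25.230.0
107.25.230.128 AND mask = 107.25.230.0
Yes, same subnet (107.25.230.0)


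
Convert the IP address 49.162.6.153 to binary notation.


49 = 00110001
162 = 10100010
6 = 00000110
153 = 10011001
Binary: 00110001.10100010.00000110.10011001


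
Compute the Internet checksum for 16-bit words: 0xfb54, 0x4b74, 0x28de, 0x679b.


Sum all words (with carry folding):
+ 0xfb54 = 0xfb54
+ 0x4b74 = 0x46c9
+ 0x28de = 0x6fa7
+ 0x679b = 0xd742
One's complement: ~0xd742
Checksum = 0x28bd


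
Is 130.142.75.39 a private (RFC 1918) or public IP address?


RFC 1918 private ranges:
  10.0.0.0/8 (10.0.0.0 - 10.255.255.255)
  172.16.0.0/12 (172.16.0.0 - 172.31.255.255)
  192.168.0.0/16 (192.168.0.0 - 192.168.255.255)
Public (not in any RFC 1918 range)


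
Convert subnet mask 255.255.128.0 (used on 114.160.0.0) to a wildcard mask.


Subnet mask: 255.255.128.0
Wildcard = 255.255.255.255 - subnet mask
255 - 255 = 0
255 - 255 = 0
255 - 128 = 127
255 - 0 = 255
Wildcard: 0.0.127.255


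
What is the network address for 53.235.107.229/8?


IP:   00110101.11101011.01101011.11100101
Mask: 11111111.00000000.00000000.00000000
AND operation:
Net:  00110101.00000000.00000000.00000000
Network: 53.0.0.0/8


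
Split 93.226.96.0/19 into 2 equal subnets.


New prefix = 19 + 1 = 20
Each subnet has 4096 addresses
  93.226.96.0/20
  93.226.112.0/20
Subnets: 93.226.96.0/20, 93.226.112.0/20


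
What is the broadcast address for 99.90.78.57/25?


Network: 99.90.78.0/25
Host bits = 7
Set all host bits to 1:
Broadcast: 99.90.78.127


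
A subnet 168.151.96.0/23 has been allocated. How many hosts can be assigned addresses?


Host bits = 32 - 23 = 9
Total addresses = 2^9 = 512
Usable = total - 2 (network and broadcast)
Usable hosts: 510


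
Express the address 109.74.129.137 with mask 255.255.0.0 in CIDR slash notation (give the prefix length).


Binary: 11111111.11111111.00000000.00000000
Count leading 1s
Prefix: /16


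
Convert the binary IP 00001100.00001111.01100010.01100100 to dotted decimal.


00001100 = 12
00001111 = 15
01100010 = 98
01100100 = 100
IP: 12.15.98.100


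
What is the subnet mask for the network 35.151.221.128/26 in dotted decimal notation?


/26 means 26 network bits, 6 host bits
Binary: 11111111111111111111111111000000
Mask: 255.255.255.192


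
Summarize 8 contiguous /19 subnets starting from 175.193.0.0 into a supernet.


Original prefix: /19
Number of subnets: 8 = 2^3
New prefix = 19 - 3 = 16
Supernet: 175.193.0.0/16


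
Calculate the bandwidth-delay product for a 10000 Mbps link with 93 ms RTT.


BDP = bandwidth * RTT
= 10000 Mbps * 93 ms
= 10000 * 1e6 * 93 / 1000 bits
= 930000000 bits
= 116250000 bytes
= 113525.3906 KB
BDP = 930000000 bits (116250000 bytes)


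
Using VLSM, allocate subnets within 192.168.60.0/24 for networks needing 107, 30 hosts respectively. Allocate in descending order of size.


107 hosts -> /25 (126 usable): 192.168.60.0/25
30 hosts -> /27 (30 usable): 192.168.60.128/27
Allocation: 192.168.60.0/25 (107 hosts, 126 usable); 192.168.60.128/27 (30 hosts, 30 usable)


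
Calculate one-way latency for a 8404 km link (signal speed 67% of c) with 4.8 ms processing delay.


Speed = 0.67 * 3e5 km/s = 201000 km/s
Propagation delay = 8404 / 201000 = 0.0418 s = 41.8109 ms
Processing delay = 4.8 ms
Total one-way latency = 46.6109 ms


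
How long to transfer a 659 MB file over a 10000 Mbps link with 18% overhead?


Effective throughput = 10000 * (1 - 18/100) = 8200 Mbps
File size in Mb = 659 * 8 = 5272 Mb
Time = 5272 / 8200
Time = 0.6429 seconds


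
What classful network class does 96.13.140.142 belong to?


First octet: 96
Binary: 01100000
0xxxxxxx -> Class A (1-126)
Class A, default mask 255.0.0.0 (/8)


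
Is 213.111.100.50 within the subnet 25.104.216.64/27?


Subnet network: 25.104.216.64
Test IP AND mask: 213.111.100.32
No, 213.111.100.50 is not in 25.104.216.64/27


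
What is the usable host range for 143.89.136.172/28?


Network: 143.89.136.160
Broadcast: 143.89.136.175
First usable = network + 1
Last usable = broadcast - 1
Range: 143.89.136.161 to 143.89.136.174


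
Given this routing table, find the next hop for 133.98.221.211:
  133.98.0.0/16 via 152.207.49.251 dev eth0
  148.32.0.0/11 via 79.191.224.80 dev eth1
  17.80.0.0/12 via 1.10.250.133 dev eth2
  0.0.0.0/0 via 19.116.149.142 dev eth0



Longest prefix match for 133.98.221.211:
  /16 133.98.0.0: MATCH
  /11 148.32.0.0: no
  /12 17.80.0.0: no
  /0 0.0.0.0: MATCH
Selected: next-hop 152.207.49.251 via eth0 (matched /16)


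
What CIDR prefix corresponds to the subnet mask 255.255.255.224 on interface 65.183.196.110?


Binary: 11111111.11111111.11111111.11100000
Count leading 1s
Prefix: /27


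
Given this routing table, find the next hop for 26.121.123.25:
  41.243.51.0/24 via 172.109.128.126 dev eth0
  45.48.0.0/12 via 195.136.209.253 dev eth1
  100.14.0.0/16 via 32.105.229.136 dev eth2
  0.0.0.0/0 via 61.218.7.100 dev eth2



Longest prefix match for 26.121.123.25:
  /24 41.243.51.0: no
  /12 45.48.0.0: no
  /16 100.14.0.0: no
  /0 0.0.0.0: MATCH
Selected: next-hop 61.218.7.100 via eth2 (matched /0)


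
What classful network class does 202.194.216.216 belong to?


First octet: 202
Binary: 11001010
110xxxxx -> Class C (192-223)
Class C, default mask 255.255.255.0 (/24)


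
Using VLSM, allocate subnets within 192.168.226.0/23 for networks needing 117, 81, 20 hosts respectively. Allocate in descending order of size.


117 hosts -> /25 (126 usable): 192.168.226.0/25
81 hosts -> /25 (126 usable): 192.168.226.128/25
20 hosts -> /27 (30 usable): 192.168.227.0/27
Allocation: 192.168.226.0/25 (117 hosts, 126 usable); 192.168.226.128/25 (81 hosts, 126 usable); 192.168.227.0/27 (20 hosts, 30 usable)


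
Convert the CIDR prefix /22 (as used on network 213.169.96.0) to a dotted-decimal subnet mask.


/22 means 22 network bits, 10 host bits
Binary: 11111111111111111111110000000000
Mask: 255.255.252.0


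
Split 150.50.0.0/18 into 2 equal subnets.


New prefix = 18 + 1 = 19
Each subnet has 8192 addresses
  150.50.0.0/19
  150.50.32.0/19
Subnets: 150.50.0.0/19, 150.50.32.0/19


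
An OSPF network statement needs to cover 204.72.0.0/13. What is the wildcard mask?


Subnet mask: 255.248.0.0
Wildcard = 255.255.255.255 - subnet mask
255 - 255 = 0
255 - 248 = 7
255 - 0 = 255
255 - 0 = 255
Wildcard: 0.7.255.255


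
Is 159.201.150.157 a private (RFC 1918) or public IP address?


RFC 1918 private ranges:
  10.0.0.0/8 (10.0.0.0 - 10.255.255.255)
  172.16.0.0/12 (172.16.0.0 - 172.31.255.255)
  192.168.0.0/16 (192.168.0.0 - 192.168.255.255)
Public (not in any RFC 1918 range)


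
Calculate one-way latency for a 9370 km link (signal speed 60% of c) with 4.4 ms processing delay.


Speed = 0.6 * 3e5 km/s = 180000 km/s
Propagation delay = 9370 / 180000 = 0.0521 s = 52.0556 ms
Processing delay = 4.4 ms
Total one-way latency = 56.4556 ms


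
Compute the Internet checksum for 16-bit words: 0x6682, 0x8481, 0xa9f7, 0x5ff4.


Sum all words (with carry folding):
+ 0x6682 = 0x6682
+ 0x8481 = 0xeb03
+ 0xa9f7 = 0x94fb
+ 0x5ff4 = 0xf4ef
One's complement: ~0xf4ef
Checksum = 0x0b10


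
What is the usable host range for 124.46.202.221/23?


Network: 124.46.202.0
Broadcast: 124.46.203.255
First usable = network + 1
Last usable = broadcast - 1
Range: 124.46.202.1 to 124.46.203.254


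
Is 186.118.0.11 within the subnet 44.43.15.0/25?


Subnet network: 44.43.15.0
Test IP AND mask: 186.118.0.0
No, 186.118.0.11 is not in 44.43.15.0/25


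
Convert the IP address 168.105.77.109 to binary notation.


168 = 10101000
105 = 01101001
77 = 01001101
109 = 01101101
Binary: 10101000.01101001.01001101.01101101


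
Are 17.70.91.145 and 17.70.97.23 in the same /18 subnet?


Mask: 255.255.192.0
17.70.91.145 AND mask = 17.70.64.0
17.70.97.23 AND mask = 17.70.64.0
Yes, same subnet (17.70.64.0)


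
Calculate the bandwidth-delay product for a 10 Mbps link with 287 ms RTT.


BDP = bandwidth * RTT
= 10 Mbps * 287 ms
= 10 * 1e6 * 287 / 1000 bits
= 2870000 bits
= 358750 bytes
= 350.3418 KB
BDP = 2870000 bits (358750 bytes)


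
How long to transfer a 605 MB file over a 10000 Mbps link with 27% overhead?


Effective throughput = 10000 * (1 - 27/100) = 7300 Mbps
File size in Mb = 605 * 8 = 4840 Mb
Time = 4840 / 7300
Time = 0.663 seconds


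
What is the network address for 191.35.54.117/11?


IP:   10111111.00100011.00110110.01110101
Mask: 11111111.11100000.00000000.00000000
AND operation:
Net:  10111111.00100000.00000000.00000000
Network: 191.32.0.0/11


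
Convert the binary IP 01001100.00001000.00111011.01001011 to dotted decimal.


01001100 = 76
00001000 = 8
00111011 = 59
01001011 = 75
IP: 76.8.59.75


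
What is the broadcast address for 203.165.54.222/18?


Network: 203.165.0.0/18
Host bits = 14
Set all host bits to 1:
Broadcast: 203.165.63.255


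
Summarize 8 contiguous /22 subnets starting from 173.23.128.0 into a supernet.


Original prefix: /22
Number of subnets: 8 = 2^3
New prefix = 22 - 3 = 19
Supernet: 173.23.128.0/19


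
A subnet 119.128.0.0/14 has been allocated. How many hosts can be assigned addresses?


Host bits = 32 - 14 = 18
Total addresses = 2^18 = 262144
Usable = total - 2 (network and broadcast)
Usable hosts: 262142


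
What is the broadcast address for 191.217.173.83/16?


Network: 191.217.0.0/16
Host bits = 16
Set all host bits to 1:
Broadcast: 191.217.255.255


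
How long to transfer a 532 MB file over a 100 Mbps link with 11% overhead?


Effective throughput = 100 * (1 - 11/100) = 89 Mbps
File size in Mb = 532 * 8 = 4256 Mb
Time = 4256 / 89
Time = 47.8202 seconds


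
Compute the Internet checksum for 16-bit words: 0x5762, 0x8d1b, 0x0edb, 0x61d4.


Sum all words (with carry folding):
+ 0x5762 = 0x5762
+ 0x8d1b = 0xe47d
+ 0x0edb = 0xf358
+ 0x61d4 = 0x552d
One's complement: ~0x552d
Checksum = 0xaad2


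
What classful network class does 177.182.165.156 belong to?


First octet: 177
Binary: 10110001
10xxxxxx -> Class B (128-191)
Class B, default mask 255.255.0.0 (/16)


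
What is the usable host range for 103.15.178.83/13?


Network: 103.8.0.0
Broadcast: 103.15.255.255
First usable = network + 1
Last usable = broadcast - 1
Range: 103.8.0.1 to 103.15.255.254


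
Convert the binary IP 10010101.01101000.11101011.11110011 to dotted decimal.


10010101 = 149
01101000 = 104
11101011 = 235
11110011 = 243
IP: 149.104.235.243


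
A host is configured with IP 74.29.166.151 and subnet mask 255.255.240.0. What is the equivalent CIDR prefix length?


Binary: 11111111.11111111.11110000.00000000
Count leading 1s
Prefix: /20


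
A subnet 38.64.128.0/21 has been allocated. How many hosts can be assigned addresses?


Host bits = 32 - 21 = 11
Total addresses = 2^11 = 2048
Usable = total - 2 (network and broadcast)
Usable hosts: 2046


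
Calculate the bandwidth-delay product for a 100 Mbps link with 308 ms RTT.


BDP = bandwidth * RTT
= 100 Mbps * 308 ms
= 100 * 1e6 * 308 / 1000 bits
= 30800000 bits
= 3850000 bytes
= 3759.7656 KB
BDP = 30800000 bits (3850000 bytes)


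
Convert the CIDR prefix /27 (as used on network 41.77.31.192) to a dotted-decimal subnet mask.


/27 means 27 network bits, 5 host bits
Binary: 11111111111111111111111111100000
Mask: 255.255.255.224


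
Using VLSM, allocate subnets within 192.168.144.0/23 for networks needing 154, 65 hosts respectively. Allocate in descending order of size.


154 hosts -> /24 (254 usable): 192.168.144.0/24
65 hosts -> /25 (126 usable): 192.168.145.0/25
Allocation: 192.168.144.0/24 (154 hosts, 254 usable); 192.168.145.0/25 (65 hosts, 126 usable)


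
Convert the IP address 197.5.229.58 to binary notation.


197 = 11000101
5 = 00000101
229 = 11100101
58 = 00111010
Binary: 11000101.00000101.11100101.00111010


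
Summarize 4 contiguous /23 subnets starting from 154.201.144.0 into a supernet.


Original prefix: /23
Number of subnets: 4 = 2^2
New prefix = 23 - 2 = 21
Supernet: 154.201.144.0/21


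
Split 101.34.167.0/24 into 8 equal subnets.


New prefix = 24 + 3 = 27
Each subnet has 32 addresses
  101.34.167.0/27
  101.34.167.32/27
  101.34.167.64/27
  101.34.167.96/27
  101.34.167.128/27
  101.34.167.160/27
  101.34.167.192/27
  101.34.167.224/27
Subnets: 101.34.167.0/27, 101.34.167.32/27, 101.34.167.64/27, 101.34.167.96/27, 101.34.167.128/27, 101.34.167.160/27, 101.34.167.192/27, 101.34.167.224/27


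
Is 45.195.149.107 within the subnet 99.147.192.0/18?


Subnet network: 99.147.192.0
Test IP AND mask: 45.195.128.0
No, 45.195.149.107 is not in 99.147.192.0/18


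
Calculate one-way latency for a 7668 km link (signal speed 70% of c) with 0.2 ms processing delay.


Speed = 0.7 * 3e5 km/s = 210000 km/s
Propagation delay = 7668 / 210000 = 0.0365 s = 36.5143 ms
Processing delay = 0.2 ms
Total one-way latency = 36.7143 ms


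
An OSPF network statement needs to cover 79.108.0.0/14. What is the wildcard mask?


Subnet mask: 255.252.0.0
Wildcard = 255.255.255.255 - subnet mask
255 - 255 = 0
255 - 252 = 3
255 - 0 = 255
255 - 0 = 255
Wildcard: 0.3.255.255


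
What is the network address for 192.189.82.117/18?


IP:   11000000.10111101.01010010.01110101
Mask: 11111111.11111111.11000000.00000000
AND operation:
Net:  11000000.10111101.01000000.00000000
Network: 192.189.64.0/18


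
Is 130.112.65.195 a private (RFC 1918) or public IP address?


RFC 1918 private ranges:
  10.0.0.0/8 (10.0.0.0 - 10.255.255.255)
  172.16.0.0/12 (172.16.0.0 - 172.31.255.255)
  192.168.0.0/16 (192.168.0.0 - 192.168.255.255)
Public (not in any RFC 1918 range)


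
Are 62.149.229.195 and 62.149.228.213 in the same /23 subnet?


Mask: 255.255.254.0
62.149.229.195 AND mask = 62.149.228.0
62.149.228.213 AND mask = 62.149.228.0
Yes, same subnet (62.149.228.0)


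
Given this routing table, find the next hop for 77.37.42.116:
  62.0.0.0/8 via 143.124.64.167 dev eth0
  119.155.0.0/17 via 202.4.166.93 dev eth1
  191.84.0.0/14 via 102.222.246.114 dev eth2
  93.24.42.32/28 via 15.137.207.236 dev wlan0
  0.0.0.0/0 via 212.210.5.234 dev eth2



Longest prefix match for 77.37.42.116:
  /8 62.0.0.0: no
  /17 119.155.0.0: no
  /14 191.84.0.0: no
  /28 93.24.42.32: no
  /0 0.0.0.0: MATCH
Selected: next-hop 212.210.5.234 via eth2 (matched /0)


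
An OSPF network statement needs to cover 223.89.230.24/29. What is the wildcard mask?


Subnet mask: 255.255.255.248
Wildcard = 255.255.255.255 - subnet mask
255 - 255 = 0
255 - 255 = 0
255 - 255 = 0
255 - 248 = 7
Wildcard: 0.0.0.7


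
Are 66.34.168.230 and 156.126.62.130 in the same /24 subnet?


Mask: 255.255.255.0
66.34.168.230 AND mask = 66.34.168.0
156.126.62.130 AND mask = 156.126.62.0
No, different subnets (66.34.168.0 vs 156.126.62.0)


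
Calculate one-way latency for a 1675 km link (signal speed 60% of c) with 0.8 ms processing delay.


Speed = 0.6 * 3e5 km/s = 180000 km/s
Propagation delay = 1675 / 180000 = 0.0093 s = 9.3056 ms
Processing delay = 0.8 ms
Total one-way latency = 10.1056 ms


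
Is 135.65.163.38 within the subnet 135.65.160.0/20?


Subnet network: 135.65.160.0
Test IP AND mask: 135.65.160.0
Yes, 135.65.163.38 is in 135.65.160.0/20


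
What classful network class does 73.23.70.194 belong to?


First octet: 73
Binary: 01001001
0xxxxxxx -> Class A (1-126)
Class A, default mask 255.0.0.0 (/8)


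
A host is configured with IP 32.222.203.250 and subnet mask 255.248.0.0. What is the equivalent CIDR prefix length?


Binary: 11111111.11111000.00000000.00000000
Count leading 1s
Prefix: /13


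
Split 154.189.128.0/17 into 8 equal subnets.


New prefix = 17 + 3 = 20
Each subnet has 4096 addresses
  154.189.128.0/20
  154.189.144.0/20
  154.189.160.0/20
  154.189.176.0/20
  154.189.192.0/20
  154.189.208.0/20
  154.189.224.0/20
  154.189.240.0/20
Subnets: 154.189.128.0/20, 154.189.144.0/20, 154.189.160.0/20, 154.189.176.0/20, 154.189.192.0/20, 154.189.208.0/20, 154.189.224.0/20, 154.189.240.0/20


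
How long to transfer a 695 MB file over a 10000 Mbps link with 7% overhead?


Effective throughput = 10000 * (1 - 7/100) = 9300 Mbps
File size in Mb = 695 * 8 = 5560 Mb
Time = 5560 / 9300
Time = 0.5978 seconds


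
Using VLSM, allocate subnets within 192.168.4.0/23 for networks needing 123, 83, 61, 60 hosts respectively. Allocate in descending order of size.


123 hosts -> /25 (126 usable): 192.168.4.0/25
83 hosts -> /25 (126 usable): 192.168.4.128/25
61 hosts -> /26 (62 usable): 192.168.5.0/26
60 hosts -> /26 (62 usable): 192.168.5.64/26
Allocation: 192.168.4.0/25 (123 hosts, 126 usable); 192.168.4.128/25 (83 hosts, 126 usable); 192.168.5.0/26 (61 hosts, 62 usable); 192.168.5.64/26 (60 hosts, 62 usable)


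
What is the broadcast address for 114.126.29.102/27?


Network: 114.126.29.96/27
Host bits = 5
Set all host bits to 1:
Broadcast: 114.126.29.127


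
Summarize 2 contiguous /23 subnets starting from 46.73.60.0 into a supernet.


Original prefix: /23
Number of subnets: 2 = 2^1
New prefix = 23 - 1 = 22
Supernet: 46.73.60.0/22


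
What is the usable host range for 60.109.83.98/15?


Network: 60.108.0.0
Broadcast: 60.109.255.255
First usable = network + 1
Last usable = broadcast - 1
Range: 60.108.0.1 to 60.109.255.254


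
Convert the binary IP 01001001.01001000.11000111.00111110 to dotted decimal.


01001001 = 73
01001000 = 72
11000111 = 199
00111110 = 62
IP: 73.72.199.62


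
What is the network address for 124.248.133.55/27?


IP:   01111100.11111000.10000101.00110111
Mask: 11111111.11111111.11111111.11100000
AND operation:
Net:  01111100.11111000.10000101.00100000
Network: 124.248.133.32/27


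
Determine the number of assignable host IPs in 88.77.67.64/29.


Host bits = 32 - 29 = 3
Total addresses = 2^3 = 8
Usable = total - 2 (network and broadcast)
Usable hosts: 6


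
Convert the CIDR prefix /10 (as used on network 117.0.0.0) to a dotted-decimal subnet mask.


/10 means 10 network bits, 22 host bits
Binary: 11111111110000000000000000000000
Mask: 255.192.0.0


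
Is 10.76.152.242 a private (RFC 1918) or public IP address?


RFC 1918 private ranges:
  10.0.0.0/8 (10.0.0.0 - 10.255.255.255)
  172.16.0.0/12 (172.16.0.0 - 172.31.255.255)
  192.168.0.0/16 (192.168.0.0 - 192.168.255.255)
Private (in 10.0.0.0/8)


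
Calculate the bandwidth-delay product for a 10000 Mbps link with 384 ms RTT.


BDP = bandwidth * RTT
= 10000 Mbps * 384 ms
= 10000 * 1e6 * 384 / 1000 bits
= 3840000000 bits
= 480000000 bytes
= 468750 KB
BDP = 3840000000 bits (480000000 bytes)


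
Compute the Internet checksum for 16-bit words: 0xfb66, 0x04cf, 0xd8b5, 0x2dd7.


Sum all words (with carry folding):
+ 0xfb66 = 0xfb66
+ 0x04cf = 0x0036
+ 0xd8b5 = 0xd8eb
+ 0x2dd7 = 0x06c3
One's complement: ~0x06c3
Checksum = 0xf93c


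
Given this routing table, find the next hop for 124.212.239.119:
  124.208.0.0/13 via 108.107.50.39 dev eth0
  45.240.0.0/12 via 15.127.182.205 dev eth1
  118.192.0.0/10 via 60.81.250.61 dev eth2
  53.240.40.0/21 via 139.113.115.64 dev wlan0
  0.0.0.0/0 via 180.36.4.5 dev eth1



Longest prefix match for 124.212.239.119:
  /13 124.208.0.0: MATCH
  /12 45.240.0.0: no
  /10 118.192.0.0: no
  /21 53.240.40.0: no
  /0 0.0.0.0: MATCH
Selected: next-hop 108.107.50.39 via eth0 (matched /13)


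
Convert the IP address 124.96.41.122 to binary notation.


124 = 01111100
96 = 01100000
41 = 00101001
122 = 01111010
Binary: 01111100.01100000.00101001.01111010


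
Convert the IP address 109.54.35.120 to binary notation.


109 = 01101101
54 = 00110110
35 = 00100011
120 = 01111000
Binary: 01101101.00110110.00100011.01111000


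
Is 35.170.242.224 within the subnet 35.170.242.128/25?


Subnet network: 35.170.242.128
Test IP AND mask: 35.170.242.128
Yes, 35.170.242.224 is in 35.170.242.128/25


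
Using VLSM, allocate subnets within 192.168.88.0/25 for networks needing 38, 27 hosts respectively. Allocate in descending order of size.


38 hosts -> /26 (62 usable): 192.168.88.0/26
27 hosts -> /27 (30 usable): 192.168.88.64/27
Allocation: 192.168.88.0/26 (38 hosts, 62 usable); 192.168.88.64/27 (27 hosts, 30 usable)


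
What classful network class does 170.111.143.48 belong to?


First octet: 170
Binary: 10101010
10xxxxxx -> Class B (128-191)
Class B, default mask 255.255.0.0 (/16)


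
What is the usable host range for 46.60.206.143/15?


Network: 46.60.0.0
Broadcast: 46.61.255.255
First usable = network + 1
Last usable = broadcast - 1
Range: 46.60.0.1 to 46.61.255.254


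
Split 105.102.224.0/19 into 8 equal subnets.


New prefix = 19 + 3 = 22
Each subnet has 1024 addresses
  105.102.224.0/22
  105.102.228.0/22
  105.102.232.0/22
  105.102.236.0/22
  105.102.240.0/22
  105.102.244.0/22
  105.102.248.0/22
  105.102.252.0/22
Subnets: 105.102.224.0/22, 105.102.228.0/22, 105.102.232.0/22, 105.102.236.0/22, 105.102.240.0/22, 105.102.244.0/22, 105.102.248.0/22, 105.102.252.0/22
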